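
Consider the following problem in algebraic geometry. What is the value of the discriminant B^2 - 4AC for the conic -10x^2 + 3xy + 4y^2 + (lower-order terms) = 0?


The discriminant of a conic Ax^2 + Bxy + Cy^2 + ... = 0 is B^2 - 4AC.
B^2 = 3^2 = 9
4AC = 4*(-10)*4 = -160
Discriminant = 9 + 160 = 169

169


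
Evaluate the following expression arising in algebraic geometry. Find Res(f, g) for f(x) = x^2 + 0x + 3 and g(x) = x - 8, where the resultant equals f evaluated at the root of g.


For Res(f, x - c), we evaluate f at x = c.
f(8) = 8^2 + 0*8 + 3
= 64 + 0 + 3
= 64 + 3 = 67
Res(f, g) = 67

67


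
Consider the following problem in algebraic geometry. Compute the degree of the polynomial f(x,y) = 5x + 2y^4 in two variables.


Examine each term for its total degree (sum of exponents).
  Term '5x' has total degree 1+0 = 1.
  Term '2y^4' has total degree 0+4 = 4.
The maximum total degree among all terms is 4.

4


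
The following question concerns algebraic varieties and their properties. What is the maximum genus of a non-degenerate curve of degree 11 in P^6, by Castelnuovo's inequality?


Castelnuovo's bound: write d - 1 = m(r-1) + epsilon with 0 <= epsilon < r-1.
d - 1 = 11 - 1 = 10
r - 1 = 6 - 1 = 5
10 = 2*5 + 0, so m = 2, epsilon = 0
pi(d, r) = m(m-1)(r-1)/2 + m*epsilon
= 2*1*5/2 + 2*0
= 10/2 + 0
= 5 + 0 = 5

5


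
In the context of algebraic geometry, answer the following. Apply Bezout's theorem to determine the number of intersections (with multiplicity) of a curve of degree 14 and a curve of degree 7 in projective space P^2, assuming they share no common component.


Bezout's theorem states the intersection count equals the product of degrees.
Intersection count = 14 * 7 = 98

98


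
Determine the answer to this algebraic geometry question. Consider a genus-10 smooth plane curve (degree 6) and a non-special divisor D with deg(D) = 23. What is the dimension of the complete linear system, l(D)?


First, compute the genus of a smooth plane curve of degree 6:
g = (d-1)(d-2)/2 = (6-1)(6-2)/2 = 10
For a non-special divisor D (i.e., h^1(D) = 0), Riemann-Roch gives:
l(D) = deg(D) - g + 1
Since deg(D) = 23 >= 2g - 1 = 19, D is non-special.
l(D) = 23 - 10 + 1 = 14

14


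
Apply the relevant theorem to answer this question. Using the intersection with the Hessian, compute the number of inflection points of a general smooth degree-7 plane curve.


For a general smooth plane curve C of degree d, the inflection points are
the intersection of C with its Hessian curve, which has degree 3(d-2).
By Bezout, the total intersection number is d * 3(d-2) = 7 * 15 = 105.
For a general curve every flex is ordinary, so each contributes
multiplicity 1 to C·Hess(C), and the number of distinct inflection
points is 3d(d-2).
Inflection points = 3*7*(7-2) = 3*7*5 = 105

105


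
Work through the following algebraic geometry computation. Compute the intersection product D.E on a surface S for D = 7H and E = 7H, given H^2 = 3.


Using bilinearity of the intersection pairing on a surface S:
(aH).(bH) = ab * (H.H)
We have H^2 = 3.
D.E = (7H).(7H) = 7*7*3
= 49*3
= 147

147


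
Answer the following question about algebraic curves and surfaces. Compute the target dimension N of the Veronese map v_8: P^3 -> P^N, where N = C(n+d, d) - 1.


The Veronese embedding v_d: P^n -> P^N maps each point to all
degree-d monomials in n+1 homogeneous coordinates.
N = C(n+d, d) - 1
N = C(3+8, 8) - 1
N = C(11, 8) - 1
C(11, 8) = 165
N = 165 - 1 = 164

164


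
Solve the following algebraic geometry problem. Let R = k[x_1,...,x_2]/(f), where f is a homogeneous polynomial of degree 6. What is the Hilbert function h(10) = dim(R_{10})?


For R = k[x_1,...,x_n]/(f) with f homogeneous of degree e:
The Hilbert series is (1 - t^e)/(1 - t)^n.
So h(d) = C(d+n-1, n-1) - C(d-e+n-1, n-1) for d >= e.
With n=2, e=6, d=10:
C(10+2-1, 2-1) = C(11, 1) = 11
C(10-6+2-1, 2-1) = C(5, 1) = 5
h(10) = 11 - 5 = 6

6


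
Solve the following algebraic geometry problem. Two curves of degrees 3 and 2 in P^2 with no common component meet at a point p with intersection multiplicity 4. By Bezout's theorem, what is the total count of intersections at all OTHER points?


By Bezout's theorem, the total intersection number is d1 * d2.
Total = 3 * 2 = 6
Intersection multiplicity at p = 4
Remaining intersections = 6 - 4 = 2

2


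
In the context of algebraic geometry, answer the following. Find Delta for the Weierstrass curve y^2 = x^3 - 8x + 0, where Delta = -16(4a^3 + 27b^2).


Compute each component:
4a^3 = 4*(-8)^3 = 4*(-512) = -2048
27b^2 = 27*0^2 = 27*0 = 0
4a^3 + 27b^2 = -2048 + 0 = -2048
Delta = -16*(-2048) = 32768

32768


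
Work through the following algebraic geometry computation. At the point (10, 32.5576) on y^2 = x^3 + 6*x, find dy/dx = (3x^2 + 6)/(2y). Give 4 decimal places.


Using implicit differentiation of y^2 = x^3 + 6*x:
2y * dy/dx = 3x^2 + 6
dy/dx = (3x^2 + 6)/(2y)
Numerator: 3*10^2 + 6 = 306
Denominator: 2*32.5576 = 65.1152
dy/dx = 306/65.1152 = 4.6994

4.6994


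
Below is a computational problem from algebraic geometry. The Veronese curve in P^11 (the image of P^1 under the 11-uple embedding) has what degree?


The rational normal curve in P^11 is the image of P^1 under the 11-uple Veronese.
A general hyperplane in P^11 pulls back to a degree-11 form on P^1, which has 11 zeros,
so the curve meets a general hyperplane in 11 points. Degree = 11.

11


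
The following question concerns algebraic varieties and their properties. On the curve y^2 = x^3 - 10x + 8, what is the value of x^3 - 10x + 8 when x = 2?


Compute x^3 - 10x + 8 at x = 2:
x^3 = 2^3 = 8
(-10)*x = (-10)*2 = -20
Sum: 8 - 20 + 8 = -4

-4


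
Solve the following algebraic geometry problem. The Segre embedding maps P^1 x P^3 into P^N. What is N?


The Segre embedding maps P^m x P^n into P^N via
all products of coordinates from each factor.
N = (m+1)(n+1) - 1
N = (1+1)(3+1) - 1
N = 2*4 - 1
N = 8 - 1 = 7

7


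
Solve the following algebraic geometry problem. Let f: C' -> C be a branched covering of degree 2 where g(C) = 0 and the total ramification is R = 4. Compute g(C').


Riemann-Hurwitz formula: 2g' - 2 = d(2g - 2) + R
Given: d = 2, g = 0, R = 4
2g' - 2 = 2*(2*0 - 2) + 4
2g' - 2 = 2*(-2) + 4
2g' - 2 = -4 + 4 = 0
2g' = 2
g' = 1

1


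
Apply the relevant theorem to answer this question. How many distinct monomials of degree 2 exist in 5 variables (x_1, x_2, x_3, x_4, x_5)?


The number of degree-2 monomials in 5 variables is C(d+n-1, n-1).
= C(2+5-1, 5-1) = C(6, 4)
= 15

15


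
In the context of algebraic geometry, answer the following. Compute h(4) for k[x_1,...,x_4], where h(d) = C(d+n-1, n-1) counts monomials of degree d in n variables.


The Hilbert function for the polynomial ring in 4 variables is:
h(d) = C(d+n-1, n-1)
h(4) = C(4+4-1, 4-1) = C(7, 3)
= 7! / (3! * 4!)
= 35

35


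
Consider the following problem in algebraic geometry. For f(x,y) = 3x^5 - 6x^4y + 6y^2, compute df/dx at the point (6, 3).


df/dx = 5*3*x^4 + 4*(-6)*x^3*y
At (6,3): 5*3*6^4 + 4*(-6)*6^3*3
= 19440 - 15552
= 3888

3888


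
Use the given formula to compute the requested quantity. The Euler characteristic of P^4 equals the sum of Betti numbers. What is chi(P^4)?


The complex projective space P^4 has one cell in each even real dimension 0, 2, ..., 8.
The cohomology groups are H^{2k}(P^4) = Z for k = 0,...,4, and 0 otherwise.
Euler characteristic = sum of Betti numbers = 1 per even-dimensional cohomology group.
chi(P^4) = 4 + 1 = 5

5


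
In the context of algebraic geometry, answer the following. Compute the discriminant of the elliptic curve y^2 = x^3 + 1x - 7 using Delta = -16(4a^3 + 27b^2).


Compute each component:
4a^3 = 4*1^3 = 4*1 = 4
27b^2 = 27*(-7)^2 = 27*49 = 1323
4a^3 + 27b^2 = 4 + 1323 = 1327
Delta = -16*1327 = -21232

-21232


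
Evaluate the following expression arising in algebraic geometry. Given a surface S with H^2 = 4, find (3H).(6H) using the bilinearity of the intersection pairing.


Using bilinearity of the intersection pairing on a surface S:
(aH).(bH) = ab * (H.H)
We have H^2 = 4.
D.E = (3H).(6H) = 3*6*4
= 18*4
= 72

72


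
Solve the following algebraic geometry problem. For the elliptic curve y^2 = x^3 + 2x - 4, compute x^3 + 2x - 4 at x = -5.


Compute x^3 + 2x - 4 at x = -5:
x^3 = (-5)^3 = -125
2*x = 2*(-5) = -10
Sum: -125 - 10 - 4 = -139

-139


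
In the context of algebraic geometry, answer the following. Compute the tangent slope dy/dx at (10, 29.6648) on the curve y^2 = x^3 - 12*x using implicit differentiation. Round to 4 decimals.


Using implicit differentiation of y^2 = x^3 - 12*x:
2y * dy/dx = 3x^2 - 12
dy/dx = (3x^2 - 12)/(2y)
Numerator: 3*10^2 - 12 = 288
Denominator: 2*29.6648 = 59.3296
dy/dx = 288/59.3296 = 4.8542

4.8542


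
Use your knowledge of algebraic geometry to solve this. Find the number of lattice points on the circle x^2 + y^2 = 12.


Systematically check integer values of x where x^2 <= 12.
For each valid x, check if 12 - x^2 is a perfect square.
Total integer solutions found: 0

0


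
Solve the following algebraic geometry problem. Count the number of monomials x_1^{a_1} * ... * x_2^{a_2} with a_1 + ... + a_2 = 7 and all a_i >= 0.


The number of degree-7 monomials in 2 variables is C(d+n-1, n-1).
= C(7+2-1, 2-1) = C(8, 1)
= 8

8


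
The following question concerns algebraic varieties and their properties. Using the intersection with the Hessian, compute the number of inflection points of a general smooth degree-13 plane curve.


For a general smooth plane curve C of degree d, the inflection points are
the intersection of C with its Hessian curve, which has degree 3(d-2).
By Bezout, the total intersection number is d * 3(d-2) = 13 * 33 = 429.
For a general curve every flex is ordinary, so each contributes
multiplicity 1 to C·Hess(C), and the number of distinct inflection
points is 3d(d-2).
Inflection points = 3*13*(13-2) = 3*13*11 = 429

429


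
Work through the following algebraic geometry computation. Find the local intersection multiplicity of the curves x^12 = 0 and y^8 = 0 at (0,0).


The intersection multiplicity of V(x^a) and V(y^b) at the origin is:
I(O; V(x^12), V(y^8)) = dim_k(k[x,y]/(x^12, y^8))
A basis for k[x,y]/(x^12, y^8) is the set of monomials x^i * y^j
where 0 <= i < 12 and 0 <= j < 8.
The number of such monomials is 12 * 8 = 96

96


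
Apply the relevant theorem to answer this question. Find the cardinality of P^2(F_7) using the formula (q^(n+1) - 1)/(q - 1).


P^2(F_7) has (q^(n+1) - 1)/(q - 1) points.
= 7^2 + 7^1 + 7^0
= 49 + 7 + 1
= 57

57


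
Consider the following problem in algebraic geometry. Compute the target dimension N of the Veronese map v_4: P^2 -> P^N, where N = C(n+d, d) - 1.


The Veronese embedding v_d: P^n -> P^N maps each point to all
degree-d monomials in n+1 homogeneous coordinates.
N = C(n+d, d) - 1
N = C(2+4, 4) - 1
N = C(6, 4) - 1
C(6, 4) = 15
N = 15 - 1 = 14

14


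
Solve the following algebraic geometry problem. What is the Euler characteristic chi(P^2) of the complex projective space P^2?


The complex projective space P^2 has one cell in each even real dimension 0, 2, ..., 4.
The cohomology groups are H^{2k}(P^2) = Z for k = 0,...,2, and 0 otherwise.
Euler characteristic = sum of Betti numbers = 1 per even-dimensional cohomology group.
chi(P^2) = 2 + 1 = 3

3


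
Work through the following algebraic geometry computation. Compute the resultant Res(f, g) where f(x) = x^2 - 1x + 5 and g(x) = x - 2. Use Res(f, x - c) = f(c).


For Res(f, x - c), we evaluate f at x = c.
f(2) = 2^2 - 1*2 + 5
= 4 - 2 + 5
= 2 + 5 = 7
Res(f, g) = 7

7


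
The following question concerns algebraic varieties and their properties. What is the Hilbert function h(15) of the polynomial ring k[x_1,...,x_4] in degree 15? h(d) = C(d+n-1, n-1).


The Hilbert function for the polynomial ring in 4 variables is:
h(d) = C(d+n-1, n-1)
h(15) = C(15+4-1, 4-1) = C(18, 3)
= 18! / (3! * 15!)
= 816

816


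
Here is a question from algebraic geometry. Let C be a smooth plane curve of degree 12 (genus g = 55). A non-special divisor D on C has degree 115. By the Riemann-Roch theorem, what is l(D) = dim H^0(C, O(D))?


First, compute the genus of a smooth plane curve of degree 12:
g = (d-1)(d-2)/2 = (12-1)(12-2)/2 = 55
For a non-special divisor D (i.e., h^1(D) = 0), Riemann-Roch gives:
l(D) = deg(D) - g + 1
Since deg(D) = 115 >= 2g - 1 = 109, D is non-special.
l(D) = 115 - 55 + 1 = 61

61


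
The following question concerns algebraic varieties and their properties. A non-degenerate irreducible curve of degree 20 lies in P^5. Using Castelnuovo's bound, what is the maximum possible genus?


Castelnuovo's bound: write d - 1 = m(r-1) + epsilon with 0 <= epsilon < r-1.
d - 1 = 20 - 1 = 19
r - 1 = 5 - 1 = 4
19 = 4*4 + 3, so m = 4, epsilon = 3
pi(d, r) = m(m-1)(r-1)/2 + m*epsilon
= 4*3*4/2 + 4*3
= 48/2 + 12
= 24 + 12 = 36

36


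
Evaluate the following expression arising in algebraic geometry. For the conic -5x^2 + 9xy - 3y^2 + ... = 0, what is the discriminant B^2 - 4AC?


The discriminant of a conic Ax^2 + Bxy + Cy^2 + ... = 0 is B^2 - 4AC.
B^2 = 9^2 = 81
4AC = 4*(-5)*(-3) = 60
Discriminant = 81 - 60 = 21

21


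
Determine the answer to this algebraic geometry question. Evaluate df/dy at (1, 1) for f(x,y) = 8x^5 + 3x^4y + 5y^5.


df/dy = 3*x^4 + 5*5*y^4
At (1,1): 3*1^4 + 5*5*1^4
= 3 + 25
= 28

28


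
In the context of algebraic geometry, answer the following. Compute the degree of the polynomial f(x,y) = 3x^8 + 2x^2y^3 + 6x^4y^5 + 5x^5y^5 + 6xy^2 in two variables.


Examine each term for its total degree (sum of exponents).
  Term '3x^8' has total degree 8+0 = 8.
  Term '2x^2y^3' has total degree 2+3 = 5.
  Term '6x^4y^5' has total degree 4+5 = 9.
  Term '5x^5y^5' has total degree 5+5 = 10.
  Term '6xy^2' has total degree 1+2 = 3.
The maximum total degree among all terms is 10.

10


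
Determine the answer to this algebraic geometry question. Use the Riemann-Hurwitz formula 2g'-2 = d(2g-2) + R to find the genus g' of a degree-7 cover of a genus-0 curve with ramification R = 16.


Riemann-Hurwitz formula: 2g' - 2 = d(2g - 2) + R
Given: d = 7, g = 0, R = 16
2g' - 2 = 7*(2*0 - 2) + 16
2g' - 2 = 7*(-2) + 16
2g' - 2 = -14 + 16 = 2
2g' = 4
g' = 2

2


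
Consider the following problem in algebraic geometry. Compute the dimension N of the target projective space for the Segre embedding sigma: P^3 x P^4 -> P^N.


The Segre embedding maps P^m x P^n into P^N via
all products of coordinates from each factor.
N = (m+1)(n+1) - 1
N = (3+1)(4+1) - 1
N = 4*5 - 1
N = 20 - 1 = 19

19


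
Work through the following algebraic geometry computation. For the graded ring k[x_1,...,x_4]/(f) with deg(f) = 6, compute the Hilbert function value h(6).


For R = k[x_1,...,x_n]/(f) with f homogeneous of degree e:
The Hilbert series is (1 - t^e)/(1 - t)^n.
So h(d) = C(d+n-1, n-1) - C(d-e+n-1, n-1) for d >= e.
With n=4, e=6, d=6:
C(6+4-1, 4-1) = C(9, 3) = 84
C(6-6+4-1, 4-1) = C(3, 3) = 1
h(6) = 84 - 1 = 83

83


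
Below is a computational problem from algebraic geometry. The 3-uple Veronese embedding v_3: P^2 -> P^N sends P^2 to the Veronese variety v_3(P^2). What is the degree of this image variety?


The Veronese variety v_3(P^2) has degree d^r.
d^r = 3^2 = 9

9


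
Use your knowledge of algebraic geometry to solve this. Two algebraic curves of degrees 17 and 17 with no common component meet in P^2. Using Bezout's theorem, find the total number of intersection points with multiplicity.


Bezout's theorem states the intersection count equals the product of degrees.
Intersection count = 17 * 17 = 289

289


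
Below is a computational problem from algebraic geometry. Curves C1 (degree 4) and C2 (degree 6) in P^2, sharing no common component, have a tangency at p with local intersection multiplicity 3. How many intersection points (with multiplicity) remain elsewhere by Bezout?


By Bezout's theorem, the total intersection number is d1 * d2.
Total = 4 * 6 = 24
Intersection multiplicity at p = 3
Remaining intersections = 24 - 3 = 21

21


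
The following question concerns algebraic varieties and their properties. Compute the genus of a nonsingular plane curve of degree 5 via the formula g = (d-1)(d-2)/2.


Using the genus formula for smooth plane curves:
g = (d-1)(d-2)/2
g = (5-1)(5-2)/2
g = 4*3/2
g = 12/2 = 6

6


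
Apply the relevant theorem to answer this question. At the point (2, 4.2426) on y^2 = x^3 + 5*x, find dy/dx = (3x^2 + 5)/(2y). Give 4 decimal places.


Using implicit differentiation of y^2 = x^3 + 5*x:
2y * dy/dx = 3x^2 + 5
dy/dx = (3x^2 + 5)/(2y)
Numerator: 3*2^2 + 5 = 17
Denominator: 2*4.2426 = 8.4852
dy/dx = 17/8.4852 = 2.0035

2.0035


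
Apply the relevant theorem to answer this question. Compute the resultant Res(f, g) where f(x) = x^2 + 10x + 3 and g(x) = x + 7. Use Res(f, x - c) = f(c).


For Res(f, x - c), we evaluate f at x = c.
f(-7) = (-7)^2 + 10*(-7) + 3
= 49 - 70 + 3
= -21 + 3 = -18
Res(f, g) = -18

-18


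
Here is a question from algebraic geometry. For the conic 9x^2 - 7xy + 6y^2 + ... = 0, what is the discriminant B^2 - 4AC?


The discriminant of a conic Ax^2 + Bxy + Cy^2 + ... = 0 is B^2 - 4AC.
B^2 = (-7)^2 = 49
4AC = 4*9*6 = 216
Discriminant = 49 - 216 = -167

-167


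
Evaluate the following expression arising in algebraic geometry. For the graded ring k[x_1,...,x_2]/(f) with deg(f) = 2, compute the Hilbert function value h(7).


For R = k[x_1,...,x_n]/(f) with f homogeneous of degree e:
The Hilbert series is (1 - t^e)/(1 - t)^n.
So h(d) = C(d+n-1, n-1) - C(d-e+n-1, n-1) for d >= e.
With n=2, e=2, d=7:
C(7+2-1, 2-1) = C(8, 1) = 8
C(7-2+2-1, 2-1) = C(6, 1) = 6
h(7) = 8 - 6 = 2

2


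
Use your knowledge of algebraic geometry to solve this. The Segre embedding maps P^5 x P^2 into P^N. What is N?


The Segre embedding maps P^m x P^n into P^N via
all products of coordinates from each factor.
N = (m+1)(n+1) - 1
N = (5+1)(2+1) - 1
N = 6*3 - 1
N = 18 - 1 = 17

17


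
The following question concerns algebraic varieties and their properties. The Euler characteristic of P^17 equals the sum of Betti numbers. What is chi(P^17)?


The complex projective space P^17 has one cell in each even real dimension 0, 2, ..., 34.
The cohomology groups are H^{2k}(P^17) = Z for k = 0,...,17, and 0 otherwise.
Euler characteristic = sum of Betti numbers = 1 per even-dimensional cohomology group.
chi(P^17) = 17 + 1 = 18

18


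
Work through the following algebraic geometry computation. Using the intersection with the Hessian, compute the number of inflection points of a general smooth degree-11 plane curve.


For a general smooth plane curve C of degree d, the inflection points are
the intersection of C with its Hessian curve, which has degree 3(d-2).
By Bezout, the total intersection number is d * 3(d-2) = 11 * 27 = 297.
For a general curve every flex is ordinary, so each contributes
multiplicity 1 to C·Hess(C), and the number of distinct inflection
points is 3d(d-2).
Inflection points = 3*11*(11-2) = 3*11*9 = 297

297


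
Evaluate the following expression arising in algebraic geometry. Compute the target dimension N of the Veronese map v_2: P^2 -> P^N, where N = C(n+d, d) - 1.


The Veronese embedding v_d: P^n -> P^N maps each point to all
degree-d monomials in n+1 homogeneous coordinates.
N = C(n+d, d) - 1
N = C(2+2, 2) - 1
N = C(4, 2) - 1
C(4, 2) = 6
N = 6 - 1 = 5

5


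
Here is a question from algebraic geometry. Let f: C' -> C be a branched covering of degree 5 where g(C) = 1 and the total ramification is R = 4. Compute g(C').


Riemann-Hurwitz formula: 2g' - 2 = d(2g - 2) + R
Given: d = 5, g = 1, R = 4
2g' - 2 = 5*(2*1 - 2) + 4
2g' - 2 = 5*0 + 4
2g' - 2 = 0 + 4 = 4
2g' = 6
g' = 3

3


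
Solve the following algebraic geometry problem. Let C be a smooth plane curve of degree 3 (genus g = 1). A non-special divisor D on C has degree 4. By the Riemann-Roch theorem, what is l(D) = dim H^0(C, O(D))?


First, compute the genus of a smooth plane curve of degree 3:
g = (d-1)(d-2)/2 = (3-1)(3-2)/2 = 1
For a non-special divisor D (i.e., h^1(D) = 0), Riemann-Roch gives:
l(D) = deg(D) - g + 1
Since deg(D) = 4 >= 2g - 1 = 1, D is non-special.
l(D) = 4 - 1 + 1 = 4

4


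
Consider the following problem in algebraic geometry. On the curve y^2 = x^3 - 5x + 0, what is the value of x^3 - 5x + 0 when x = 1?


Compute x^3 - 5x + 0 at x = 1:
x^3 = 1^3 = 1
(-5)*x = (-5)*1 = -5
Sum: 1 - 5 + 0 = -4

-4


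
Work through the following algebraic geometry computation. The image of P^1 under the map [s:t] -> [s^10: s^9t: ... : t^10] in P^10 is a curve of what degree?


The rational normal curve in P^10 is the image of P^1 under the 10-uple Veronese.
A general hyperplane in P^10 pulls back to a degree-10 form on P^1, which has 10 zeros,
so the curve meets a general hyperplane in 10 points. Degree = 10.

10


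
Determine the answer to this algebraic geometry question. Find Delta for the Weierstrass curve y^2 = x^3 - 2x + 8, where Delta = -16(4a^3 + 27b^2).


Compute each component:
4a^3 = 4*(-2)^3 = 4*(-8) = -32
27b^2 = 27*8^2 = 27*64 = 1728
4a^3 + 27b^2 = -32 + 1728 = 1696
Delta = -16*1696 = -27136

-27136


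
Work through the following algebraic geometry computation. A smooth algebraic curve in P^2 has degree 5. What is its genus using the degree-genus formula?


Using the genus formula for smooth plane curves:
g = (d-1)(d-2)/2
g = (5-1)(5-2)/2
g = 4*3/2
g = 12/2 = 6

6


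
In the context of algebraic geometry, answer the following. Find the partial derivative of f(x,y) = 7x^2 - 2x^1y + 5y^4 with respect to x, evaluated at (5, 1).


df/dx = 2*7*x^1 + 1*(-2)*x^0*y
At (5,1): 2*7*5^1 + 1*(-2)*5^0*1
= 70 - 2
= 68

68


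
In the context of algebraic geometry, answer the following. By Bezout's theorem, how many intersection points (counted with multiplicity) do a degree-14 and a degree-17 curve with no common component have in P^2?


Bezout's theorem states the intersection count equals the product of degrees.
Intersection count = 14 * 17 = 238

238


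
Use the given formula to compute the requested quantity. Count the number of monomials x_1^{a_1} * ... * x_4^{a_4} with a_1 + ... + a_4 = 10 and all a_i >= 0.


The number of degree-10 monomials in 4 variables is C(d+n-1, n-1).
= C(10+4-1, 4-1) = C(13, 3)
= 286

286


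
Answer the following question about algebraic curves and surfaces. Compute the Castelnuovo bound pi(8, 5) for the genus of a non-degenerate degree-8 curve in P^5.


Castelnuovo's bound: write d - 1 = m(r-1) + epsilon with 0 <= epsilon < r-1.
d - 1 = 8 - 1 = 7
r - 1 = 5 - 1 = 4
7 = 1*4 + 3, so m = 1, epsilon = 3
pi(d, r) = m(m-1)(r-1)/2 + m*epsilon
= 1*0*4/2 + 1*3
= 0/2 + 3
= 0 + 3 = 3

3


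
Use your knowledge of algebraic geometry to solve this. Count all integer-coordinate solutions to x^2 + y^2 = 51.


Systematically check integer values of x where x^2 <= 51.
For each valid x, check if 51 - x^2 is a perfect square.
Total integer solutions found: 0

0


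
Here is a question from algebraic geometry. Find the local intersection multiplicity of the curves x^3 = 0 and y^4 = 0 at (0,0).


The intersection multiplicity of V(x^a) and V(y^b) at the origin is:
I(O; V(x^3), V(y^4)) = dim_k(k[x,y]/(x^3, y^4))
A basis for k[x,y]/(x^3, y^4) is the set of monomials x^i * y^j
where 0 <= i < 3 and 0 <= j < 4.
The number of such monomials is 3 * 4 = 12

12


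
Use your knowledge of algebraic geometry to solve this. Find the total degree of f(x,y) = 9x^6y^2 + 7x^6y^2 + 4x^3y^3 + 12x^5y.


Examine each term for its total degree (sum of exponents).
  Term '9x^6y^2' has total degree 6+2 = 8.
  Term '7x^6y^2' has total degree 6+2 = 8.
  Term '4x^3y^3' has total degree 3+3 = 6.
  Term '12x^5y' has total degree 5+1 = 6.
The maximum total degree among all terms is 8.

8


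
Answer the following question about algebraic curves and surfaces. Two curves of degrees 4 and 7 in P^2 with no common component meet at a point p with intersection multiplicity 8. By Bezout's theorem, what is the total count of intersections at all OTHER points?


By Bezout's theorem, the total intersection number is d1 * d2.
Total = 4 * 7 = 28
Intersection multiplicity at p = 8
Remaining intersections = 28 - 8 = 20

20


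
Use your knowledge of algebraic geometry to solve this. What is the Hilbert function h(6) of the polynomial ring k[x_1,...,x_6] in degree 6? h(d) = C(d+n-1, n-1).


The Hilbert function for the polynomial ring in 6 variables is:
h(d) = C(d+n-1, n-1)
h(6) = C(6+6-1, 6-1) = C(11, 5)
= 11! / (5! * 6!)
= 462

462


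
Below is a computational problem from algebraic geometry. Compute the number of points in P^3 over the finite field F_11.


P^3(F_11) has (q^(n+1) - 1)/(q - 1) points.
= 11^3 + 11^2 + 11^1 + 11^0
= 1331 + 121 + 11 + 1
= 1464

1464


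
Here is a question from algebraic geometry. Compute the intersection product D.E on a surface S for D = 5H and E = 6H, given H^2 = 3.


Using bilinearity of the intersection pairing on a surface S:
(aH).(bH) = ab * (H.H)
We have H^2 = 3.
D.E = (5H).(6H) = 5*6*3
= 30*3
= 90

90


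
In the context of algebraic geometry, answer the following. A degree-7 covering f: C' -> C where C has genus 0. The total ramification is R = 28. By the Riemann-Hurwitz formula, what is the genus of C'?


Riemann-Hurwitz formula: 2g' - 2 = d(2g - 2) + R
Given: d = 7, g = 0, R = 28
2g' - 2 = 7*(2*0 - 2) + 28
2g' - 2 = 7*(-2) + 28
2g' - 2 = -14 + 28 = 14
2g' = 16
g' = 8

8


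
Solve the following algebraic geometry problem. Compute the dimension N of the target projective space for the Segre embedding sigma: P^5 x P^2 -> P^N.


The Segre embedding maps P^m x P^n into P^N via
all products of coordinates from each factor.
N = (m+1)(n+1) - 1
N = (5+1)(2+1) - 1
N = 6*3 - 1
N = 18 - 1 = 17

17


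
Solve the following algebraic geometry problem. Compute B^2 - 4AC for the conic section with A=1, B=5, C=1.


The discriminant of a conic Ax^2 + Bxy + Cy^2 + ... = 0 is B^2 - 4AC.
B^2 = 5^2 = 25
4AC = 4*1*1 = 4
Discriminant = 25 - 4 = 21

21


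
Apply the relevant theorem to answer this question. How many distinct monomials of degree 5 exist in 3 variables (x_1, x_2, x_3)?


The number of degree-5 monomials in 3 variables is C(d+n-1, n-1).
= C(5+3-1, 3-1) = C(7, 2)
= 21

21


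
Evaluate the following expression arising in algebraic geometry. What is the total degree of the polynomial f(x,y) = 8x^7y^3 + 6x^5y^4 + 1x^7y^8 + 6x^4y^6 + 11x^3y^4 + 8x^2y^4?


Examine each term for its total degree (sum of exponents).
  Term '8x^7y^3' has total degree 7+3 = 10.
  Term '6x^5y^4' has total degree 5+4 = 9.
  Term '1x^7y^8' has total degree 7+8 = 15.
  Term '6x^4y^6' has total degree 4+6 = 10.
  Term '11x^3y^4' has total degree 3+4 = 7.
  Term '8x^2y^4' has total degree 2+4 = 6.
The maximum total degree among all terms is 15.

15


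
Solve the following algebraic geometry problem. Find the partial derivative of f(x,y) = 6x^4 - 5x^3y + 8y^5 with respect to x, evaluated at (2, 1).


df/dx = 4*6*x^3 + 3*(-5)*x^2*y
At (2,1): 4*6*2^3 + 3*(-5)*2^2*1
= 192 - 60
= 132

132


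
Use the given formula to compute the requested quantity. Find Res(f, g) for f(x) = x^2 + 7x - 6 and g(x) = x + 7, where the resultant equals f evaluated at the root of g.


For Res(f, x - c), we evaluate f at x = c.
f(-7) = (-7)^2 + 7*(-7) - 6
= 49 - 49 - 6
= 0 - 6 = -6
Res(f, g) = -6

-6


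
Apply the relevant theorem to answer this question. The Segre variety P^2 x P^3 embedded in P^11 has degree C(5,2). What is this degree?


The degree of the Segre variety P^2 x P^3 is C(m+n, m).
= C(5, 2)
= 10

10


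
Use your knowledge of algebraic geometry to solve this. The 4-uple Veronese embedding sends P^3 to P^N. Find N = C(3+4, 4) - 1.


The Veronese embedding v_d: P^n -> P^N maps each point to all
degree-d monomials in n+1 homogeneous coordinates.
N = C(n+d, d) - 1
N = C(3+4, 4) - 1
N = C(7, 4) - 1
C(7, 4) = 35
N = 35 - 1 = 34

34


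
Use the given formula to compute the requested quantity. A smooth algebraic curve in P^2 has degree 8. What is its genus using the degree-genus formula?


Using the genus formula for smooth plane curves:
g = (d-1)(d-2)/2
g = (8-1)(8-2)/2
g = 7*6/2
g = 42/2 = 21

21


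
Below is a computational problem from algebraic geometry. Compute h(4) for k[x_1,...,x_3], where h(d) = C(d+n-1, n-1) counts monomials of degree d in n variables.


The Hilbert function for the polynomial ring in 3 variables is:
h(d) = C(d+n-1, n-1)
h(4) = C(4+3-1, 3-1) = C(6, 2)
= 6! / (2! * 4!)
= 15

15


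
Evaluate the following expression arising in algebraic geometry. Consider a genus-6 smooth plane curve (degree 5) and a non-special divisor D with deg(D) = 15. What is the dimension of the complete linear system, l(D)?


First, compute the genus of a smooth plane curve of degree 5:
g = (d-1)(d-2)/2 = (5-1)(5-2)/2 = 6
For a non-special divisor D (i.e., h^1(D) = 0), Riemann-Roch gives:
l(D) = deg(D) - g + 1
Since deg(D) = 15 >= 2g - 1 = 11, D is non-special.
l(D) = 15 - 6 + 1 = 10

10


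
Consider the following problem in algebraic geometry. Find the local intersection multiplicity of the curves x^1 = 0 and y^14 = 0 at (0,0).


The intersection multiplicity of V(x^a) and V(y^b) at the origin is:
I(O; V(x^1), V(y^14)) = dim_k(k[x,y]/(x^1, y^14))
A basis for k[x,y]/(x^1, y^14) is the set of monomials x^i * y^j
where 0 <= i < 1 and 0 <= j < 14.
The number of such monomials is 1 * 14 = 14

14


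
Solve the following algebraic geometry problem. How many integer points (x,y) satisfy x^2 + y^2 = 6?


Systematically check integer values of x where x^2 <= 6.
For each valid x, check if 6 - x^2 is a perfect square.
Total integer solutions found: 0

0


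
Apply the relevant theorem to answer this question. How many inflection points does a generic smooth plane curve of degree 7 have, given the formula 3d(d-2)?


For a general smooth plane curve C of degree d, the inflection points are
the intersection of C with its Hessian curve, which has degree 3(d-2).
By Bezout, the total intersection number is d * 3(d-2) = 7 * 15 = 105.
For a general curve every flex is ordinary, so each contributes
multiplicity 1 to C·Hess(C), and the number of distinct inflection
points is 3d(d-2).
Inflection points = 3*7*(7-2) = 3*7*5 = 105

105


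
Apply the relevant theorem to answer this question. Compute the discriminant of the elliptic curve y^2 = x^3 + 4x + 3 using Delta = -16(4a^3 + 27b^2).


Compute each component:
4a^3 = 4*4^3 = 4*64 = 256
27b^2 = 27*3^2 = 27*9 = 243
4a^3 + 27b^2 = 256 + 243 = 499
Delta = -16*499 = -7984

-7984


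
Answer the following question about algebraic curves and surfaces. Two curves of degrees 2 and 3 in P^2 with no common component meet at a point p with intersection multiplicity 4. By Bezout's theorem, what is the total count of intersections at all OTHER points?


By Bezout's theorem, the total intersection number is d1 * d2.
Total = 2 * 3 = 6
Intersection multiplicity at p = 4
Remaining intersections = 6 - 4 = 2

2


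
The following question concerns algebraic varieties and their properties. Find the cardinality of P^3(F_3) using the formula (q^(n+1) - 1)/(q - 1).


P^3(F_3) has (q^(n+1) - 1)/(q - 1) points.
= 3^3 + 3^2 + 3^1 + 3^0
= 27 + 9 + 3 + 1
= 40

40


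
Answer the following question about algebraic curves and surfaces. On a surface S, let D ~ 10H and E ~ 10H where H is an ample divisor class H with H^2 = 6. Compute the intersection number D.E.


Using bilinearity of the intersection pairing on a surface S:
(aH).(bH) = ab * (H.H)
We have H^2 = 6.
D.E = (10H).(10H) = 10*10*6
= 100*6
= 600

600


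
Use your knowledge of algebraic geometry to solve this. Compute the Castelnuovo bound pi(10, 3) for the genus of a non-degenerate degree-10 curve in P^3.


Castelnuovo's bound: write d - 1 = m(r-1) + epsilon with 0 <= epsilon < r-1.
d - 1 = 10 - 1 = 9
r - 1 = 3 - 1 = 2
9 = 4*2 + 1, so m = 4, epsilon = 1
pi(d, r) = m(m-1)(r-1)/2 + m*epsilon
= 4*3*2/2 + 4*1
= 24/2 + 4
= 12 + 4 = 16

16


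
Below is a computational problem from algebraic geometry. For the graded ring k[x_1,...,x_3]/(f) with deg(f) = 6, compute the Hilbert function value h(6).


For R = k[x_1,...,x_n]/(f) with f homogeneous of degree e:
The Hilbert series is (1 - t^e)/(1 - t)^n.
So h(d) = C(d+n-1, n-1) - C(d-e+n-1, n-1) for d >= e.
With n=3, e=6, d=6:
C(6+3-1, 3-1) = C(8, 2) = 28
C(6-6+3-1, 3-1) = C(2, 2) = 1
h(6) = 28 - 1 = 27

27


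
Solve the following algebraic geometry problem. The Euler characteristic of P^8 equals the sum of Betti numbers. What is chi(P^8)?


The complex projective space P^8 has one cell in each even real dimension 0, 2, ..., 16.
The cohomology groups are H^{2k}(P^8) = Z for k = 0,...,8, and 0 otherwise.
Euler characteristic = sum of Betti numbers = 1 per even-dimensional cohomology group.
chi(P^8) = 8 + 1 = 9

9


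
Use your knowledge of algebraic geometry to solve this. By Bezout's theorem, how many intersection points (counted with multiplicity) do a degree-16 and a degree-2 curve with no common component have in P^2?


Bezout's theorem states the intersection count equals the product of degrees.
Intersection count = 16 * 2 = 32

32


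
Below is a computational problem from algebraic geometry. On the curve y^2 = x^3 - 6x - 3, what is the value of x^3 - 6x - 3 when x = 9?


Compute x^3 - 6x - 3 at x = 9:
x^3 = 9^3 = 729
(-6)*x = (-6)*9 = -54
Sum: 729 - 54 - 3 = 672

672


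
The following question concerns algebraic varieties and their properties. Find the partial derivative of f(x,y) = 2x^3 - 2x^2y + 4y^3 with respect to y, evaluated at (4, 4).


df/dy = (-2)*x^2 + 3*4*y^2
At (4,4): (-2)*4^2 + 3*4*4^2
= -32 + 192
= 160

160


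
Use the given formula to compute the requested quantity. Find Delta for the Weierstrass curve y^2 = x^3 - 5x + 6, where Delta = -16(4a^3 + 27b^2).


Compute each component:
4a^3 = 4*(-5)^3 = 4*(-125) = -500
27b^2 = 27*6^2 = 27*36 = 972
4a^3 + 27b^2 = -500 + 972 = 472
Delta = -16*472 = -7552

-7552


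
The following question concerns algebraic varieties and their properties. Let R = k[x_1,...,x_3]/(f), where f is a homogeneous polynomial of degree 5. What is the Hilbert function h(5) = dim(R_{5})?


For R = k[x_1,...,x_n]/(f) with f homogeneous of degree e:
The Hilbert series is (1 - t^e)/(1 - t)^n.
So h(d) = C(d+n-1, n-1) - C(d-e+n-1, n-1) for d >= e.
With n=3, e=5, d=5:
C(5+3-1, 3-1) = C(7, 2) = 21
C(5-5+3-1, 3-1) = C(2, 2) = 1
h(5) = 21 - 1 = 20

20


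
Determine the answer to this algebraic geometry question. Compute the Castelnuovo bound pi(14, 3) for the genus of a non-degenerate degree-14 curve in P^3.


Castelnuovo's bound: write d - 1 = m(r-1) + epsilon with 0 <= epsilon < r-1.
d - 1 = 14 - 1 = 13
r - 1 = 3 - 1 = 2
13 = 6*2 + 1, so m = 6, epsilon = 1
pi(d, r) = m(m-1)(r-1)/2 + m*epsilon
= 6*5*2/2 + 6*1
= 60/2 + 6
= 30 + 6 = 36

36


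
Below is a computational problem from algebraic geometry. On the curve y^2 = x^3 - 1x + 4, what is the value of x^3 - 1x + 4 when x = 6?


Compute x^3 - 1x + 4 at x = 6:
x^3 = 6^3 = 216
(-1)*x = (-1)*6 = -6
Sum: 216 - 6 + 4 = 214

214


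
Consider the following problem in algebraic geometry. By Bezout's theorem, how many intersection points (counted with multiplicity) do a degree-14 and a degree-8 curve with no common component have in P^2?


Bezout's theorem states the intersection count equals the product of degrees.
Intersection count = 14 * 8 = 112

112


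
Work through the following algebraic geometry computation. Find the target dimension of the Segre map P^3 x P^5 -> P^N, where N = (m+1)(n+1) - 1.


The Segre embedding maps P^m x P^n into P^N via
all products of coordinates from each factor.
N = (m+1)(n+1) - 1
N = (3+1)(5+1) - 1
N = 4*6 - 1
N = 24 - 1 = 23

23


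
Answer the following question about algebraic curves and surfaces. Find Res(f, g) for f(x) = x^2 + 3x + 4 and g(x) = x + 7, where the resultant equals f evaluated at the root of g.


For Res(f, x - c), we evaluate f at x = c.
f(-7) = (-7)^2 + 3*(-7) + 4
= 49 - 21 + 4
= 28 + 4 = 32
Res(f, g) = 32

32


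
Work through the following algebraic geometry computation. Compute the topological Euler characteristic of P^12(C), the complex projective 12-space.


The complex projective space P^12 has one cell in each even real dimension 0, 2, ..., 24.
The cohomology groups are H^{2k}(P^12) = Z for k = 0,...,12, and 0 otherwise.
Euler characteristic = sum of Betti numbers = 1 per even-dimensional cohomology group.
chi(P^12) = 12 + 1 = 13

13


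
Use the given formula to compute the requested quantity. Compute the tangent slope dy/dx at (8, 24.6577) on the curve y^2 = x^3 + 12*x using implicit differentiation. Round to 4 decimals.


Using implicit differentiation of y^2 = x^3 + 12*x:
2y * dy/dx = 3x^2 + 12
dy/dx = (3x^2 + 12)/(2y)
Numerator: 3*8^2 + 12 = 204
Denominator: 2*24.6577 = 49.3154
dy/dx = 204/49.3154 = 4.1366

4.1366


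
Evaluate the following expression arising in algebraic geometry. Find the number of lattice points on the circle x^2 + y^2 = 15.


Systematically check integer values of x where x^2 <= 15.
For each valid x, check if 15 - x^2 is a perfect square.
Total integer solutions found: 0

0


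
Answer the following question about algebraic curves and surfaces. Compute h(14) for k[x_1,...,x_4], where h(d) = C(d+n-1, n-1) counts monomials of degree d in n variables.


The Hilbert function for the polynomial ring in 4 variables is:
h(d) = C(d+n-1, n-1)
h(14) = C(14+4-1, 4-1) = C(17, 3)
= 17! / (3! * 14!)
= 680

680


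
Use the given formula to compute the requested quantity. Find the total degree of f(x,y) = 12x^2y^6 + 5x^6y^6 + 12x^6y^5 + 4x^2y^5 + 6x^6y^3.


Examine each term for its total degree (sum of exponents).
  Term '12x^2y^6' has total degree 2+6 = 8.
  Term '5x^6y^6' has total degree 6+6 = 12.
  Term '12x^6y^5' has total degree 6+5 = 11.
  Term '4x^2y^5' has total degree 2+5 = 7.
  Term '6x^6y^3' has total degree 6+3 = 9.
The maximum total degree among all terms is 12.

12


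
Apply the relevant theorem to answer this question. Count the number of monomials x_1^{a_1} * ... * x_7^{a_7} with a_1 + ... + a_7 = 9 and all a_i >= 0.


The number of degree-9 monomials in 7 variables is C(d+n-1, n-1).
= C(9+7-1, 7-1) = C(15, 6)
= 5005

5005


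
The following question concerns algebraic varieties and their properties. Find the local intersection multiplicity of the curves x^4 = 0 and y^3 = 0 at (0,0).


The intersection multiplicity of V(x^a) and V(y^b) at the origin is:
I(O; V(x^4), V(y^3)) = dim_k(k[x,y]/(x^4, y^3))
A basis for k[x,y]/(x^4, y^3) is the set of monomials x^i * y^j
where 0 <= i < 4 and 0 <= j < 3.
The number of such monomials is 4 * 3 = 12

12


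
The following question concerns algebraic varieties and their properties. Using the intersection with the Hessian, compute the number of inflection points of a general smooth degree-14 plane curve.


For a general smooth plane curve C of degree d, the inflection points are
the intersection of C with its Hessian curve, which has degree 3(d-2).
By Bezout, the total intersection number is d * 3(d-2) = 14 * 36 = 504.
For a general curve every flex is ordinary, so each contributes
multiplicity 1 to C·Hess(C), and the number of distinct inflection
points is 3d(d-2).
Inflection points = 3*14*(14-2) = 3*14*12 = 504

504


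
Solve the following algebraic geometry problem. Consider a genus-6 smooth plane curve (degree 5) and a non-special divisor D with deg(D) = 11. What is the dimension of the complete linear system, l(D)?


First, compute the genus of a smooth plane curve of degree 5:
g = (d-1)(d-2)/2 = (5-1)(5-2)/2 = 6
For a non-special divisor D (i.e., h^1(D) = 0), Riemann-Roch gives:
l(D) = deg(D) - g + 1
Since deg(D) = 11 >= 2g - 1 = 11, D is non-special.
l(D) = 11 - 6 + 1 = 6

6
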